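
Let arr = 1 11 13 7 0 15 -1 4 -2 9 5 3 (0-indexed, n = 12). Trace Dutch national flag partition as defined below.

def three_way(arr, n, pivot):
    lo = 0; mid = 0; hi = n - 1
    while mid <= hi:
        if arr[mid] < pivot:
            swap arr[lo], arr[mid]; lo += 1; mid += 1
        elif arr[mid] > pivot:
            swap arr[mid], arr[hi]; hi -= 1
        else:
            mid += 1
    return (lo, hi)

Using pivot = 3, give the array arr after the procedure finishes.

lo=0 mid=0 hi=11
1<3: swap(0,0), lo=1 mid=1 ⇒ 1 11 13 7 0 15 -1 4 -2 9 5 3
11>3: swap(1,11), hi=10 ⇒ 1 3 13 7 0 15 -1 4 -2 9 5 11
3=3: mid=2
13>3: swap(2,10), hi=9 ⇒ 1 3 5 7 0 15 -1 4 -2 9 13 11
5>3: swap(2,9), hi=8 ⇒ 1 3 9 7 0 15 -1 4 -2 5 13 11
9>3: swap(2,8), hi=7 ⇒ 1 3 -2 7 0 15 -1 4 9 5 13 11
-2<3: swap(1,2), lo=2 mid=3 ⇒ 1 -2 3 7 0 15 -1 4 9 5 13 11
7>3: swap(3,7), hi=6 ⇒ 1 -2 3 4 0 15 -1 7 9 5 13 11
4>3: swap(3,6), hi=5 ⇒ 1 -2 3 -1 0 15 4 7 9 5 13 11
-1<3: swap(2,3), lo=3 mid=4 ⇒ 1 -2 -1 3 0 15 4 7 9 5 13 11
0<3: swap(3,4), lo=4 mid=5 ⇒ 1 -2 -1 0 3 15 4 7 9 5 13 11
15>3: swap(5,5), hi=4 ⇒ 1 -2 -1 0 3 15 4 7 9 5 13 11
done. lo=4 hi=4; arr=1 -2 -1 0 3 15 4 7 9 5 13 11

1 -2 -1 0 3 15 4 7 9 5 13 11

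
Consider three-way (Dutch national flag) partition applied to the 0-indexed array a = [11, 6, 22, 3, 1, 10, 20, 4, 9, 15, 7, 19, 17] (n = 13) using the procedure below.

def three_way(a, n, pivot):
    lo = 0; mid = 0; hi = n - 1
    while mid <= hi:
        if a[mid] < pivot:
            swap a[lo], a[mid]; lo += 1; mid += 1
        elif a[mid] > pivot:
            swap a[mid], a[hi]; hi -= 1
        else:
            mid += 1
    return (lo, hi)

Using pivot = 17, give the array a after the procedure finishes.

lo=0 mid=0 hi=12
11<17: swap(0,0), lo=1 mid=1 ⇒ [11, 6, 22, 3, 1, 10, 20, 4, 9, 15, 7, 19, 17]
6<17: swap(1,1), lo=2 mid=2 ⇒ [11, 6, 22, 3, 1, 10, 20, 4, 9, 15, 7, 19, 17]
22>17: swap(2,12), hi=11 ⇒ [11, 6, 17, 3, 1, 10, 20, 4, 9, 15, 7, 19, 22]
17=17: mid=3
3<17: swap(2,3), lo=3 mid=4 ⇒ [11, 6, 3, 17, 1, 10, 20, 4, 9, 15, 7, 19, 22]
1<17: swap(3,4), lo=4 mid=5 ⇒ [11, 6, 3, 1, 17, 10, 20, 4, 9, 15, 7, 19, 22]
10<17: swap(4,5), lo=5 mid=6 ⇒ [11, 6, 3, 1, 10, 17, 20, 4, 9, 15, 7, 19, 22]
20>17: swap(6,11), hi=10 ⇒ [11, 6, 3, 1, 10, 17, 19, 4, 9, 15, 7, 20, 22]
19>17: swap(6,10), hi=9 ⇒ [11, 6, 3, 1, 10, 17, 7, 4, 9, 15, 19, 20, 22]
7<17: swap(5,6), lo=6 mid=7 ⇒ [11, 6, 3, 1, 10, 7, 17, 4, 9, 15, 19, 20, 22]
4<17: swap(6,7), lo=7 mid=8 ⇒ [11, 6, 3, 1, 10, 7, 4, 17, 9, 15, 19, 20, 22]
9<17: swap(7,8), lo=8 mid=9 ⇒ [11, 6, 3, 1, 10, 7, 4, 9, 17, 15, 19, 20, 22]
15<17: swap(8,9), lo=9 mid=10 ⇒ [11, 6, 3, 1, 10, 7, 4, 9, 15, 17, 19, 20, 22]
done. lo=9 hi=9; a=[11, 6, 3, 1, 10, 7, 4, 9, 15, 17, 19, 20, 22]

[11, 6, 3, 1, 10, 7, 4, 9, 15, 17, 19, 20, 22]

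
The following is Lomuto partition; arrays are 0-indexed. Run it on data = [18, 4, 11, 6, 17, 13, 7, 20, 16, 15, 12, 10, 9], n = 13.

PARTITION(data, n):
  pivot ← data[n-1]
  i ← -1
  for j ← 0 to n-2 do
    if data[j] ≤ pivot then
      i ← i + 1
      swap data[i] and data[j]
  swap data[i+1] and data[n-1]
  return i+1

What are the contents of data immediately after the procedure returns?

pivot=9, i=-1
j=0: 18>9, skip
j=1: 4≤9, i=0, swap(0,1) ⇒ [4, 18, 11, 6, 17, 13, 7, 20, 16, 15, 12, 10, 9]
j=2: 11>9, skip
j=3: 6≤9, i=1, swap(1,3) ⇒ [4, 6, 11, 18, 17, 13, 7, 20, 16, 15, 12, 10, 9]
j=4: 17>9, skip
j=5: 13>9, skip
j=6: 7≤9, i=2, swap(2,6) ⇒ [4, 6, 7, 18, 17, 13, 11, 20, 16, 15, 12, 10, 9]
j=7: 20>9, skip
j=8: 16>9, skip
j=9: 15>9, skip
j=10: 12>9, skip
j=11: 10>9, skip
swap(3,12) ⇒ [4, 6, 7, 9, 17, 13, 11, 20, 16, 15, 12, 10, 18]; return 3

[4, 6, 7, 9, 17, 13, 11, 20, 16, 15, 12, 10, 18]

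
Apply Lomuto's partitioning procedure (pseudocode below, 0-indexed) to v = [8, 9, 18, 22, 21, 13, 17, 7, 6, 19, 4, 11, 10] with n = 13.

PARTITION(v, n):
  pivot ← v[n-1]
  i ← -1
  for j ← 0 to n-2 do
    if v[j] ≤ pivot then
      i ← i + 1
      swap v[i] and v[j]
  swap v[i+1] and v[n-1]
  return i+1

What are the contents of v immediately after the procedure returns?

[8, 9, 7, 6, 4, 10, 17, 18, 22, 19, 21, 11, 13]

pivot=10, i=-1
j=0: 8≤10, i=0, swap(0,0) ⇒ [8, 9, 18, 22, 21, 13, 17, 7, 6, 19, 4, 11, 10]
j=1: 9≤10, i=1, swap(1,1) ⇒ [8, 9, 18, 22, 21, 13, 17, 7, 6, 19, 4, 11, 10]
j=2: 18>10, skip
j=3: 22>10, skip
j=4: 21>10, skip
j=5: 13>10, skip
j=6: 17>10, skip
j=7: 7≤10, i=2, swap(2,7) ⇒ [8, 9, 7, 22, 21, 13, 17, 18, 6, 19, 4, 11, 10]
j=8: 6≤10, i=3, swap(3,8) ⇒ [8, 9, 7, 6, 21, 13, 17, 18, 22, 19, 4, 11, 10]
j=9: 19>10, skip
j=10: 4≤10, i=4, swap(4,10) ⇒ [8, 9, 7, 6, 4, 13, 17, 18, 22, 19, 21, 11, 10]
j=11: 11>10, skip
swap(5,12) ⇒ [8, 9, 7, 6, 4, 10, 17, 18, 22, 19, 21, 11, 13]; return 5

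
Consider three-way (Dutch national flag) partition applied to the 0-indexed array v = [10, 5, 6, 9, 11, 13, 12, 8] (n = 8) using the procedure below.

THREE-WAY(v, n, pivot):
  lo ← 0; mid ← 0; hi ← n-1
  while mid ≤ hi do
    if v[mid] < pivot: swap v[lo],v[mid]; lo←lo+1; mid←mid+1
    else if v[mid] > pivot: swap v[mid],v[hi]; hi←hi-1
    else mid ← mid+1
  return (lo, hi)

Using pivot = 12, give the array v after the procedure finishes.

[10, 5, 6, 9, 11, 8, 12, 13]

pivot = 12; lo=0, mid=0, hi=7
v[mid]=10<12: swap v[0],v[0]; lo=1,mid=1 → [10, 5, 6, 9, 11, 13, 12, 8]
v[mid]=5<12: swap v[1],v[1]; lo=2,mid=2 → [10, 5, 6, 9, 11, 13, 12, 8]
v[mid]=6<12: swap v[2],v[2]; lo=3,mid=3 → [10, 5, 6, 9, 11, 13, 12, 8]
v[mid]=9<12: swap v[3],v[3]; lo=4,mid=4 → [10, 5, 6, 9, 11, 13, 12, 8]
v[mid]=11<12: swap v[4],v[4]; lo=5,mid=5 → [10, 5, 6, 9, 11, 13, 12, 8]
v[mid]=13>12: swap v[5],v[7]; hi=6 → [10, 5, 6, 9, 11, 8, 12, 13]
v[mid]=8<12: swap v[5],v[5]; lo=6,mid=6 → [10, 5, 6, 9, 11, 8, 12, 13]
v[mid]=12=12: mid=7
end: lo=6, hi=6; v = [10, 5, 6, 9, 11, 8, 12, 13]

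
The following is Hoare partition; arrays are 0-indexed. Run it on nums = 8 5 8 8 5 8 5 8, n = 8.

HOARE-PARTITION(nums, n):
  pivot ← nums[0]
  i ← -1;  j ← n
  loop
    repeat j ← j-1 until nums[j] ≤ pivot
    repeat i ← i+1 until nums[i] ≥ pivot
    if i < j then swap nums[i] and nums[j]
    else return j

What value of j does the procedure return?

pivot=8
j stops at 7 (8), i stops at 0 (8); swap ⇒ 8 5 8 8 5 8 5 8
j stops at 6 (5), i stops at 2 (8); swap ⇒ 8 5 5 8 5 8 8 8
j stops at 5 (8), i stops at 3 (8); swap ⇒ 8 5 5 8 5 8 8 8
j stops at 4, i stops at 5; i≥j ⇒ return 4. nums=8 5 5 8 5 8 8 8

4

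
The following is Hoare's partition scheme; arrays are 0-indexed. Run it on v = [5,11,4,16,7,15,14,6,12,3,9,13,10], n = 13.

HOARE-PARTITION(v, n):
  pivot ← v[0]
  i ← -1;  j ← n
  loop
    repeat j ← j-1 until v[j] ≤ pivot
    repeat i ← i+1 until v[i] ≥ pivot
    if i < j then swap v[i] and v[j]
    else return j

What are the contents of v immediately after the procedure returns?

pivot = v[0] = 5; i = -1, j = 13
j→9 (v[9]=3≤5), i→0 (v[0]=5≥5); i<j, swap → [3,11,4,16,7,15,14,6,12,5,9,13,10]
j→2 (v[2]=4≤5), i→1 (v[1]=11≥5); i<j, swap → [3,4,11,16,7,15,14,6,12,5,9,13,10]
j→1, i→2; i≥j, return j=1. v = [3,4,11,16,7,15,14,6,12,5,9,13,10]

[3,4,11,16,7,15,14,6,12,5,9,13,10]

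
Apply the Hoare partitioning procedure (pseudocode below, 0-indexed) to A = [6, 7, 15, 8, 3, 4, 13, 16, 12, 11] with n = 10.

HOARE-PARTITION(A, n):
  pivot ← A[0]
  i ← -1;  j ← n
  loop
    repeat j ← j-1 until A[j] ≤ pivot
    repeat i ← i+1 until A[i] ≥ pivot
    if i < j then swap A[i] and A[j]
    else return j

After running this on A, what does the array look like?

[4, 3, 15, 8, 7, 6, 13, 16, 12, 11]

pivot=6
j stops at 5 (4), i stops at 0 (6); swap ⇒ [4, 7, 15, 8, 3, 6, 13, 16, 12, 11]
j stops at 4 (3), i stops at 1 (7); swap ⇒ [4, 3, 15, 8, 7, 6, 13, 16, 12, 11]
j stops at 1, i stops at 2; i≥j ⇒ return 1. A=[4, 3, 15, 8, 7, 6, 13, 16, 12, 11]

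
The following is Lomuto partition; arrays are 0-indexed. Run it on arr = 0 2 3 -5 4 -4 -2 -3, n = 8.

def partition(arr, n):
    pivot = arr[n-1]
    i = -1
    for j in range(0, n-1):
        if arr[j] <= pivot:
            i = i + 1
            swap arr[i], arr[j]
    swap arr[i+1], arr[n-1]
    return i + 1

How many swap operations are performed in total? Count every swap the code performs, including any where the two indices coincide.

3

pivot=-3, i=-1
j=0: 0>-3, skip
j=1: 2>-3, skip
j=2: 3>-3, skip
j=3: -5≤-3, i=0, swap(0,3) ⇒ -5 2 3 0 4 -4 -2 -3
j=4: 4>-3, skip
j=5: -4≤-3, i=1, swap(1,5) ⇒ -5 -4 3 0 4 2 -2 -3
j=6: -2>-3, skip
swap(2,7) ⇒ -5 -4 -3 0 4 2 -2 3; return 2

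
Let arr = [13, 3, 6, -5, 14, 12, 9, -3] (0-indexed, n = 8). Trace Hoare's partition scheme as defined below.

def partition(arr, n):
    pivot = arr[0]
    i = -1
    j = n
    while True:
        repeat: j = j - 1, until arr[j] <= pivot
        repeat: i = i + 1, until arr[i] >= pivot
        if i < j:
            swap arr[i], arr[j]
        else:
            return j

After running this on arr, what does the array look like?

[-3, 3, 6, -5, 9, 12, 14, 13]

pivot = arr[0] = 13; i = -1, j = 8
j→7 (arr[7]=-3≤13), i→0 (arr[0]=13≥13); i<j, swap → [-3, 3, 6, -5, 14, 12, 9, 13]
j→6 (arr[6]=9≤13), i→4 (arr[4]=14≥13); i<j, swap → [-3, 3, 6, -5, 9, 12, 14, 13]
j→5, i→6; i≥j, return j=5. arr = [-3, 3, 6, -5, 9, 12, 14, 13]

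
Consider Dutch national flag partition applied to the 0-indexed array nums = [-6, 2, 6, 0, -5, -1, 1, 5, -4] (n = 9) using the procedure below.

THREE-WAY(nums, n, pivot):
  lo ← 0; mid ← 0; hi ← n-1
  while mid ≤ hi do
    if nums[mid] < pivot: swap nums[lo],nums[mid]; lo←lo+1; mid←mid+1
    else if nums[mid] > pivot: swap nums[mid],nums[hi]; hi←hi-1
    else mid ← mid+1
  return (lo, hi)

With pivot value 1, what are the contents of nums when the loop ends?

pivot = 1; lo=0, mid=0, hi=8
nums[mid]=-6<1: swap nums[0],nums[0]; lo=1,mid=1 → [-6, 2, 6, 0, -5, -1, 1, 5, -4]
nums[mid]=2>1: swap nums[1],nums[8]; hi=7 → [-6, -4, 6, 0, -5, -1, 1, 5, 2]
nums[mid]=-4<1: swap nums[1],nums[1]; lo=2,mid=2 → [-6, -4, 6, 0, -5, -1, 1, 5, 2]
nums[mid]=6>1: swap nums[2],nums[7]; hi=6 → [-6, -4, 5, 0, -5, -1, 1, 6, 2]
nums[mid]=5>1: swap nums[2],nums[6]; hi=5 → [-6, -4, 1, 0, -5, -1, 5, 6, 2]
nums[mid]=1=1: mid=3
nums[mid]=0<1: swap nums[2],nums[3]; lo=3,mid=4 → [-6, -4, 0, 1, -5, -1, 5, 6, 2]
nums[mid]=-5<1: swap nums[3],nums[4]; lo=4,mid=5 → [-6, -4, 0, -5, 1, -1, 5, 6, 2]
nums[mid]=-1<1: swap nums[4],nums[5]; lo=5,mid=6 → [-6, -4, 0, -5, -1, 1, 5, 6, 2]
end: lo=5, hi=5; nums = [-6, -4, 0, -5, -1, 1, 5, 6, 2]

[-6, -4, 0, -5, -1, 1, 5, 6, 2]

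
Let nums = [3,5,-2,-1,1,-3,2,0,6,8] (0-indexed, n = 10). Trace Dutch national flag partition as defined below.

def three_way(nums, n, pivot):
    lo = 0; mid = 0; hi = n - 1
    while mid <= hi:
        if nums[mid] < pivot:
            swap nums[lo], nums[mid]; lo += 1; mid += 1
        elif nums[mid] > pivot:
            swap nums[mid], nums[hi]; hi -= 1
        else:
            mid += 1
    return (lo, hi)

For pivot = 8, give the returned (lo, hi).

(9, 9)

lo=0 mid=0 hi=9
3<8: swap(0,0), lo=1 mid=1 ⇒ [3,5,-2,-1,1,-3,2,0,6,8]
5<8: swap(1,1), lo=2 mid=2 ⇒ [3,5,-2,-1,1,-3,2,0,6,8]
-2<8: swap(2,2), lo=3 mid=3 ⇒ [3,5,-2,-1,1,-3,2,0,6,8]
-1<8: swap(3,3), lo=4 mid=4 ⇒ [3,5,-2,-1,1,-3,2,0,6,8]
1<8: swap(4,4), lo=5 mid=5 ⇒ [3,5,-2,-1,1,-3,2,0,6,8]
-3<8: swap(5,5), lo=6 mid=6 ⇒ [3,5,-2,-1,1,-3,2,0,6,8]
2<8: swap(6,6), lo=7 mid=7 ⇒ [3,5,-2,-1,1,-3,2,0,6,8]
0<8: swap(7,7), lo=8 mid=8 ⇒ [3,5,-2,-1,1,-3,2,0,6,8]
6<8: swap(8,8), lo=9 mid=9 ⇒ [3,5,-2,-1,1,-3,2,0,6,8]
8=8: mid=10
done. lo=9 hi=9; nums=[3,5,-2,-1,1,-3,2,0,6,8]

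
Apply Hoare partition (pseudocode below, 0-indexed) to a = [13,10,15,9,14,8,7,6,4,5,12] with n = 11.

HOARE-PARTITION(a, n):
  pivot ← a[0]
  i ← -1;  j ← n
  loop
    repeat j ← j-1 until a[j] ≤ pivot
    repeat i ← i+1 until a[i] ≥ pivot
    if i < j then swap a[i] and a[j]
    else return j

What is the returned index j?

pivot = a[0] = 13; i = -1, j = 11
j→10 (a[10]=12≤13), i→0 (a[0]=13≥13); i<j, swap → [12,10,15,9,14,8,7,6,4,5,13]
j→9 (a[9]=5≤13), i→2 (a[2]=15≥13); i<j, swap → [12,10,5,9,14,8,7,6,4,15,13]
j→8 (a[8]=4≤13), i→4 (a[4]=14≥13); i<j, swap → [12,10,5,9,4,8,7,6,14,15,13]
j→7, i→8; i≥j, return j=7. a = [12,10,5,9,4,8,7,6,14,15,13]

7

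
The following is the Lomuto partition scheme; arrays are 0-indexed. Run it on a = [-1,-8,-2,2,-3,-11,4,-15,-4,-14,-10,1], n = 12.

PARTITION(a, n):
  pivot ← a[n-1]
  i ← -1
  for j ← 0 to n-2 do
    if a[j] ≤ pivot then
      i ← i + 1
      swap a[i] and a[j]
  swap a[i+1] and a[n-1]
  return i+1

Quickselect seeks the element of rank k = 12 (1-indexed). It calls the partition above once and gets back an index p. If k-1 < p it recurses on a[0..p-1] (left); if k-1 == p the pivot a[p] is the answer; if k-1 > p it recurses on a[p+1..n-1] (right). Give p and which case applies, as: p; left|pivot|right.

pivot = a[11] = 1; i = -1
j=0: a[0]=-1 ≤ 1 → i=0, swap a[0],a[0] (no change) → [-1,-8,-2,2,-3,-11,4,-15,-4,-14,-10,1]
j=1: a[1]=-8 ≤ 1 → i=1, swap a[1],a[1] (no change) → [-1,-8,-2,2,-3,-11,4,-15,-4,-14,-10,1]
j=2: a[2]=-2 ≤ 1 → i=2, swap a[2],a[2] (no change) → [-1,-8,-2,2,-3,-11,4,-15,-4,-14,-10,1]
j=3: a[3]=2 > 1 → no swap
j=4: a[4]=-3 ≤ 1 → i=3, swap a[3],a[4] → [-1,-8,-2,-3,2,-11,4,-15,-4,-14,-10,1]
j=5: a[5]=-11 ≤ 1 → i=4, swap a[4],a[5] → [-1,-8,-2,-3,-11,2,4,-15,-4,-14,-10,1]
j=6: a[6]=4 > 1 → no swap
j=7: a[7]=-15 ≤ 1 → i=5, swap a[5],a[7] → [-1,-8,-2,-3,-11,-15,4,2,-4,-14,-10,1]
j=8: a[8]=-4 ≤ 1 → i=6, swap a[6],a[8] → [-1,-8,-2,-3,-11,-15,-4,2,4,-14,-10,1]
j=9: a[9]=-14 ≤ 1 → i=7, swap a[7],a[9] → [-1,-8,-2,-3,-11,-15,-4,-14,4,2,-10,1]
j=10: a[10]=-10 ≤ 1 → i=8, swap a[8],a[10] → [-1,-8,-2,-3,-11,-15,-4,-14,-10,2,4,1]
final swap a[9],a[11] → [-1,-8,-2,-3,-11,-15,-4,-14,-10,1,4,2]; return 9
p = 9; k-1 = 11 > 9 ⇒ right

9; right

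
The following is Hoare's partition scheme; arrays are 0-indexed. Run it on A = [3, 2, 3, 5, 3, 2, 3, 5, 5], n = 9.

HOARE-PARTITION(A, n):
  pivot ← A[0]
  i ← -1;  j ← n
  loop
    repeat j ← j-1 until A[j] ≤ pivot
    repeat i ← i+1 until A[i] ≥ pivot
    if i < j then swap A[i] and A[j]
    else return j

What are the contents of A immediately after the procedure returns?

[3, 2, 2, 3, 5, 3, 3, 5, 5]

pivot = A[0] = 3; i = -1, j = 9
j→6 (A[6]=3≤3), i→0 (A[0]=3≥3); i<j, swap → [3, 2, 3, 5, 3, 2, 3, 5, 5]
j→5 (A[5]=2≤3), i→2 (A[2]=3≥3); i<j, swap → [3, 2, 2, 5, 3, 3, 3, 5, 5]
j→4 (A[4]=3≤3), i→3 (A[3]=5≥3); i<j, swap → [3, 2, 2, 3, 5, 3, 3, 5, 5]
j→3, i→4; i≥j, return j=3. A = [3, 2, 2, 3, 5, 3, 3, 5, 5]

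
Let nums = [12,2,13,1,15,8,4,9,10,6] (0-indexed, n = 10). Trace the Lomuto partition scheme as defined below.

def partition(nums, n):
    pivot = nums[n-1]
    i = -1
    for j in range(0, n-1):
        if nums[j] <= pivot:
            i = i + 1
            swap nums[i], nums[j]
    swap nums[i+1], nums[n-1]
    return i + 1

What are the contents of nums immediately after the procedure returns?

pivot=6, i=-1
j=0: 12>6, skip
j=1: 2≤6, i=0, swap(0,1) ⇒ [2,12,13,1,15,8,4,9,10,6]
j=2: 13>6, skip
j=3: 1≤6, i=1, swap(1,3) ⇒ [2,1,13,12,15,8,4,9,10,6]
j=4: 15>6, skip
j=5: 8>6, skip
j=6: 4≤6, i=2, swap(2,6) ⇒ [2,1,4,12,15,8,13,9,10,6]
j=7: 9>6, skip
j=8: 10>6, skip
swap(3,9) ⇒ [2,1,4,6,15,8,13,9,10,12]; return 3

[2,1,4,6,15,8,13,9,10,12]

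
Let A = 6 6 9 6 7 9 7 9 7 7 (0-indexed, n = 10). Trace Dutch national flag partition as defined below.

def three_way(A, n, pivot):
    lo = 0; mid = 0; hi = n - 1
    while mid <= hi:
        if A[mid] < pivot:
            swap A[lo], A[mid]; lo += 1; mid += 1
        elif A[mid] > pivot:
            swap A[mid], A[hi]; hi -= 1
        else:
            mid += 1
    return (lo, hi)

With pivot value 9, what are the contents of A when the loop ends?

6 6 6 7 7 7 7 9 9 9

lo=0 mid=0 hi=9
6<9: swap(0,0), lo=1 mid=1 ⇒ 6 6 9 6 7 9 7 9 7 7
6<9: swap(1,1), lo=2 mid=2 ⇒ 6 6 9 6 7 9 7 9 7 7
9=9: mid=3
6<9: swap(2,3), lo=3 mid=4 ⇒ 6 6 6 9 7 9 7 9 7 7
7<9: swap(3,4), lo=4 mid=5 ⇒ 6 6 6 7 9 9 7 9 7 7
9=9: mid=6
7<9: swap(4,6), lo=5 mid=7 ⇒ 6 6 6 7 7 9 9 9 7 7
9=9: mid=8
7<9: swap(5,8), lo=6 mid=9 ⇒ 6 6 6 7 7 7 9 9 9 7
7<9: swap(6,9), lo=7 mid=10 ⇒ 6 6 6 7 7 7 7 9 9 9
done. lo=7 hi=9; A=6 6 6 7 7 7 7 9 9 9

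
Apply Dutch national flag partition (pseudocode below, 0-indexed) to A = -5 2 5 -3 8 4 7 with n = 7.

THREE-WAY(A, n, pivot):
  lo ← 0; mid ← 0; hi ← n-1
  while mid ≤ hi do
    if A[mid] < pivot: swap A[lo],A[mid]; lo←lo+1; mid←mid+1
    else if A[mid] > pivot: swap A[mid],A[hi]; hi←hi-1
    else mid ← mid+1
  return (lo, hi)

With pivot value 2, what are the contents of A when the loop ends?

-5 -3 2 8 4 7 5

pivot = 2; lo=0, mid=0, hi=6
A[mid]=-5<2: swap A[0],A[0]; lo=1,mid=1 → -5 2 5 -3 8 4 7
A[mid]=2=2: mid=2
A[mid]=5>2: swap A[2],A[6]; hi=5 → -5 2 7 -3 8 4 5
A[mid]=7>2: swap A[2],A[5]; hi=4 → -5 2 4 -3 8 7 5
A[mid]=4>2: swap A[2],A[4]; hi=3 → -5 2 8 -3 4 7 5
A[mid]=8>2: swap A[2],A[3]; hi=2 → -5 2 -3 8 4 7 5
A[mid]=-3<2: swap A[1],A[2]; lo=2,mid=3 → -5 -3 2 8 4 7 5
end: lo=2, hi=2; A = -5 -3 2 8 4 7 5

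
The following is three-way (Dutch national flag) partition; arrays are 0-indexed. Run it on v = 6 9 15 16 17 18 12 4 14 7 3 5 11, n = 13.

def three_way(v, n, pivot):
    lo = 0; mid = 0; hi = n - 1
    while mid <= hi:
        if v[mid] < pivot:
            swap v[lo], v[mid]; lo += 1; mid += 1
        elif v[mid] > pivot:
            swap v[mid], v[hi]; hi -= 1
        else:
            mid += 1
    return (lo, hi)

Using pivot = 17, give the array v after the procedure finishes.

6 9 15 16 11 12 4 14 7 3 5 17 18

lo=0 mid=0 hi=12
6<17: swap(0,0), lo=1 mid=1 ⇒ 6 9 15 16 17 18 12 4 14 7 3 5 11
9<17: swap(1,1), lo=2 mid=2 ⇒ 6 9 15 16 17 18 12 4 14 7 3 5 11
15<17: swap(2,2), lo=3 mid=3 ⇒ 6 9 15 16 17 18 12 4 14 7 3 5 11
16<17: swap(3,3), lo=4 mid=4 ⇒ 6 9 15 16 17 18 12 4 14 7 3 5 11
17=17: mid=5
18>17: swap(5,12), hi=11 ⇒ 6 9 15 16 17 11 12 4 14 7 3 5 18
11<17: swap(4,5), lo=5 mid=6 ⇒ 6 9 15 16 11 17 12 4 14 7 3 5 18
12<17: swap(5,6), lo=6 mid=7 ⇒ 6 9 15 16 11 12 17 4 14 7 3 5 18
4<17: swap(6,7), lo=7 mid=8 ⇒ 6 9 15 16 11 12 4 17 14 7 3 5 18
14<17: swap(7,8), lo=8 mid=9 ⇒ 6 9 15 16 11 12 4 14 17 7 3 5 18
7<17: swap(8,9), lo=9 mid=10 ⇒ 6 9 15 16 11 12 4 14 7 17 3 5 18
3<17: swap(9,10), lo=10 mid=11 ⇒ 6 9 15 16 11 12 4 14 7 3 17 5 18
5<17: swap(10,11), lo=11 mid=12 ⇒ 6 9 15 16 11 12 4 14 7 3 5 17 18
done. lo=11 hi=11; v=6 9 15 16 11 12 4 14 7 3 5 17 18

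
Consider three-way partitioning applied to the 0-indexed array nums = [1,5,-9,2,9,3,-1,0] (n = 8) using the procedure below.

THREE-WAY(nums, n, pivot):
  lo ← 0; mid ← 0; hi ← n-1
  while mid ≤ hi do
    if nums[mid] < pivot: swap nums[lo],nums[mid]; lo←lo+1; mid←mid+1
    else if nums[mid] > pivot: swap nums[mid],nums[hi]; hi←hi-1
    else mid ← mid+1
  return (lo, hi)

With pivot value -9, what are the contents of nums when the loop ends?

pivot = -9; lo=0, mid=0, hi=7
nums[mid]=1>-9: swap nums[0],nums[7]; hi=6 → [0,5,-9,2,9,3,-1,1]
nums[mid]=0>-9: swap nums[0],nums[6]; hi=5 → [-1,5,-9,2,9,3,0,1]
nums[mid]=-1>-9: swap nums[0],nums[5]; hi=4 → [3,5,-9,2,9,-1,0,1]
nums[mid]=3>-9: swap nums[0],nums[4]; hi=3 → [9,5,-9,2,3,-1,0,1]
nums[mid]=9>-9: swap nums[0],nums[3]; hi=2 → [2,5,-9,9,3,-1,0,1]
nums[mid]=2>-9: swap nums[0],nums[2]; hi=1 → [-9,5,2,9,3,-1,0,1]
nums[mid]=-9=-9: mid=1
nums[mid]=5>-9: swap nums[1],nums[1]; hi=0 → [-9,5,2,9,3,-1,0,1]
end: lo=0, hi=0; nums = [-9,5,2,9,3,-1,0,1]

[-9,5,2,9,3,-1,0,1]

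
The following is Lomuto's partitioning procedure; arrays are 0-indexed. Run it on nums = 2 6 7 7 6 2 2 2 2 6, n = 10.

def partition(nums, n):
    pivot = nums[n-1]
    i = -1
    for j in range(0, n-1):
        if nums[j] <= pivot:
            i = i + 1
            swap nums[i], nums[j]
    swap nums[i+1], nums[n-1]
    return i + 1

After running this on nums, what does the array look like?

2 6 6 2 2 2 2 6 7 7

pivot = nums[9] = 6; i = -1
j=0: nums[0]=2 ≤ 6 → i=0, swap nums[0],nums[0] (no change) → 2 6 7 7 6 2 2 2 2 6
j=1: nums[1]=6 ≤ 6 → i=1, swap nums[1],nums[1] (no change) → 2 6 7 7 6 2 2 2 2 6
j=2: nums[2]=7 > 6 → no swap
j=3: nums[3]=7 > 6 → no swap
j=4: nums[4]=6 ≤ 6 → i=2, swap nums[2],nums[4] → 2 6 6 7 7 2 2 2 2 6
j=5: nums[5]=2 ≤ 6 → i=3, swap nums[3],nums[5] → 2 6 6 2 7 7 2 2 2 6
j=6: nums[6]=2 ≤ 6 → i=4, swap nums[4],nums[6] → 2 6 6 2 2 7 7 2 2 6
j=7: nums[7]=2 ≤ 6 → i=5, swap nums[5],nums[7] → 2 6 6 2 2 2 7 7 2 6
j=8: nums[8]=2 ≤ 6 → i=6, swap nums[6],nums[8] → 2 6 6 2 2 2 2 7 7 6
final swap nums[7],nums[9] → 2 6 6 2 2 2 2 6 7 7; return 7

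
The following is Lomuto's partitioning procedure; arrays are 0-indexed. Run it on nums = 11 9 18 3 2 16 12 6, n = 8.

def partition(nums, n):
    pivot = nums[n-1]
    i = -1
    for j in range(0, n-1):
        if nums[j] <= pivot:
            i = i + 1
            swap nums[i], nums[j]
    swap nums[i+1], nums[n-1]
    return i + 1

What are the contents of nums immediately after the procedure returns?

3 2 6 11 9 16 12 18

pivot=6, i=-1
j=0: 11>6, skip
j=1: 9>6, skip
j=2: 18>6, skip
j=3: 3≤6, i=0, swap(0,3) ⇒ 3 9 18 11 2 16 12 6
j=4: 2≤6, i=1, swap(1,4) ⇒ 3 2 18 11 9 16 12 6
j=5: 16>6, skip
j=6: 12>6, skip
swap(2,7) ⇒ 3 2 6 11 9 16 12 18; return 2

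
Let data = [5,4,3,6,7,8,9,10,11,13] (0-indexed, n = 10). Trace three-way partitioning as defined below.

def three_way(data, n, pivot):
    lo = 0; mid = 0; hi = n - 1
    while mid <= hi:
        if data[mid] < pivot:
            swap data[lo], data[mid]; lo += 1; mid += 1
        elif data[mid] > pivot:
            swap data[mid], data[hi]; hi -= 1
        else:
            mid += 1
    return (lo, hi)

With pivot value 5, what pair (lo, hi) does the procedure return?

(2, 2)

lo=0 mid=0 hi=9
5=5: mid=1
4<5: swap(0,1), lo=1 mid=2 ⇒ [4,5,3,6,7,8,9,10,11,13]
3<5: swap(1,2), lo=2 mid=3 ⇒ [4,3,5,6,7,8,9,10,11,13]
6>5: swap(3,9), hi=8 ⇒ [4,3,5,13,7,8,9,10,11,6]
13>5: swap(3,8), hi=7 ⇒ [4,3,5,11,7,8,9,10,13,6]
11>5: swap(3,7), hi=6 ⇒ [4,3,5,10,7,8,9,11,13,6]
10>5: swap(3,6), hi=5 ⇒ [4,3,5,9,7,8,10,11,13,6]
9>5: swap(3,5), hi=4 ⇒ [4,3,5,8,7,9,10,11,13,6]
8>5: swap(3,4), hi=3 ⇒ [4,3,5,7,8,9,10,11,13,6]
7>5: swap(3,3), hi=2 ⇒ [4,3,5,7,8,9,10,11,13,6]
done. lo=2 hi=2; data=[4,3,5,7,8,9,10,11,13,6]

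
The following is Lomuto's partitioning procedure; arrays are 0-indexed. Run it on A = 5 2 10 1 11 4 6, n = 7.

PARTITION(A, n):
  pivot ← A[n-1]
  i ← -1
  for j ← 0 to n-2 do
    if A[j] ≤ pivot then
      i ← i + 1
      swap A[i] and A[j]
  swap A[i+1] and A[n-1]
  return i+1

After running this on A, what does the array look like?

5 2 1 4 6 10 11

pivot = A[6] = 6; i = -1
j=0: A[0]=5 ≤ 6 → i=0, swap A[0],A[0] (no change) → 5 2 10 1 11 4 6
j=1: A[1]=2 ≤ 6 → i=1, swap A[1],A[1] (no change) → 5 2 10 1 11 4 6
j=2: A[2]=10 > 6 → no swap
j=3: A[3]=1 ≤ 6 → i=2, swap A[2],A[3] → 5 2 1 10 11 4 6
j=4: A[4]=11 > 6 → no swap
j=5: A[5]=4 ≤ 6 → i=3, swap A[3],A[5] → 5 2 1 4 11 10 6
final swap A[4],A[6] → 5 2 1 4 6 10 11; return 4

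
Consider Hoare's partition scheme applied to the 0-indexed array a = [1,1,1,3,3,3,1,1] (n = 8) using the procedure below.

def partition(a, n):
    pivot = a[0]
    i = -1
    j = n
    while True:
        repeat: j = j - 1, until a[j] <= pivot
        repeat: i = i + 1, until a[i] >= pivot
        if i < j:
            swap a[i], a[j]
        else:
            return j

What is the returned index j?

pivot = a[0] = 1; i = -1, j = 8
j→7 (a[7]=1≤1), i→0 (a[0]=1≥1); i<j, swap → [1,1,1,3,3,3,1,1]
j→6 (a[6]=1≤1), i→1 (a[1]=1≥1); i<j, swap → [1,1,1,3,3,3,1,1]
j→2, i→2; i≥j, return j=2. a = [1,1,1,3,3,3,1,1]

2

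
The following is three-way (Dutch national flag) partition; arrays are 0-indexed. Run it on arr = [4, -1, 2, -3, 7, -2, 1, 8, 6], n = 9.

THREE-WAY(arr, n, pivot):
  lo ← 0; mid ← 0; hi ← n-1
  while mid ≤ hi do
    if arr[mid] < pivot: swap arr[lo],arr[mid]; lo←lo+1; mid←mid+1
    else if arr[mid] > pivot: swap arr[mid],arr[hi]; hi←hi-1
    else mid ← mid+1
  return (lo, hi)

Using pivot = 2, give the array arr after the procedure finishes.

[1, -1, -3, -2, 2, 7, 8, 6, 4]

lo=0 mid=0 hi=8
4>2: swap(0,8), hi=7 ⇒ [6, -1, 2, -3, 7, -2, 1, 8, 4]
6>2: swap(0,7), hi=6 ⇒ [8, -1, 2, -3, 7, -2, 1, 6, 4]
8>2: swap(0,6), hi=5 ⇒ [1, -1, 2, -3, 7, -2, 8, 6, 4]
1<2: swap(0,0), lo=1 mid=1 ⇒ [1, -1, 2, -3, 7, -2, 8, 6, 4]
-1<2: swap(1,1), lo=2 mid=2 ⇒ [1, -1, 2, -3, 7, -2, 8, 6, 4]
2=2: mid=3
-3<2: swap(2,3), lo=3 mid=4 ⇒ [1, -1, -3, 2, 7, -2, 8, 6, 4]
7>2: swap(4,5), hi=4 ⇒ [1, -1, -3, 2, -2, 7, 8, 6, 4]
-2<2: swap(3,4), lo=4 mid=5 ⇒ [1, -1, -3, -2, 2, 7, 8, 6, 4]
done. lo=4 hi=4; arr=[1, -1, -3, -2, 2, 7, 8, 6, 4]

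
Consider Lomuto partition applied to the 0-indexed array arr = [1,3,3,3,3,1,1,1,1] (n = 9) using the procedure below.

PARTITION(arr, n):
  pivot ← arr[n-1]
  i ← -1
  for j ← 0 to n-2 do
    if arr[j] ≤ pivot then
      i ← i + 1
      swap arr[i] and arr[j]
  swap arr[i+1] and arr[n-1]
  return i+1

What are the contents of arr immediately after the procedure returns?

pivot = arr[8] = 1; i = -1
j=0: arr[0]=1 ≤ 1 → i=0, swap arr[0],arr[0] (no change) → [1,3,3,3,3,1,1,1,1]
j=1: arr[1]=3 > 1 → no swap
j=2: arr[2]=3 > 1 → no swap
j=3: arr[3]=3 > 1 → no swap
j=4: arr[4]=3 > 1 → no swap
j=5: arr[5]=1 ≤ 1 → i=1, swap arr[1],arr[5] → [1,1,3,3,3,3,1,1,1]
j=6: arr[6]=1 ≤ 1 → i=2, swap arr[2],arr[6] → [1,1,1,3,3,3,3,1,1]
j=7: arr[7]=1 ≤ 1 → i=3, swap arr[3],arr[7] → [1,1,1,1,3,3,3,3,1]
final swap arr[4],arr[8] → [1,1,1,1,1,3,3,3,3]; return 4

[1,1,1,1,1,3,3,3,3]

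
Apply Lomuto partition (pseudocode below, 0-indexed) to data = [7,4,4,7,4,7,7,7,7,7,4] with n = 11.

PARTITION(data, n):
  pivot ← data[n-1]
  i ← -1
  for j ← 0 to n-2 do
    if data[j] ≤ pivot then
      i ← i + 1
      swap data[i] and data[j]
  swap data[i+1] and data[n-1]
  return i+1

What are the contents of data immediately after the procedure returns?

pivot=4, i=-1
j=0: 7>4, skip
j=1: 4≤4, i=0, swap(0,1) ⇒ [4,7,4,7,4,7,7,7,7,7,4]
j=2: 4≤4, i=1, swap(1,2) ⇒ [4,4,7,7,4,7,7,7,7,7,4]
j=3: 7>4, skip
j=4: 4≤4, i=2, swap(2,4) ⇒ [4,4,4,7,7,7,7,7,7,7,4]
j=5: 7>4, skip
j=6: 7>4, skip
j=7: 7>4, skip
j=8: 7>4, skip
j=9: 7>4, skip
swap(3,10) ⇒ [4,4,4,4,7,7,7,7,7,7,7]; return 3

[4,4,4,4,7,7,7,7,7,7,7]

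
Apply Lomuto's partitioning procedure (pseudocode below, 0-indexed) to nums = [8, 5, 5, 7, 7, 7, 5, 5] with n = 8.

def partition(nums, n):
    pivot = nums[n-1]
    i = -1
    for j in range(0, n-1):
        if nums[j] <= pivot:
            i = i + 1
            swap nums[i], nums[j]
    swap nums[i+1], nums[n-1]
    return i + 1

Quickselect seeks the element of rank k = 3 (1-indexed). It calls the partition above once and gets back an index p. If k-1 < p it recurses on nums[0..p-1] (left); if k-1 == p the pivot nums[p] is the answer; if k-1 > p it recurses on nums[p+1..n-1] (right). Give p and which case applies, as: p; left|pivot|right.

3; left

pivot=5, i=-1
j=0: 8>5, skip
j=1: 5≤5, i=0, swap(0,1) ⇒ [5, 8, 5, 7, 7, 7, 5, 5]
j=2: 5≤5, i=1, swap(1,2) ⇒ [5, 5, 8, 7, 7, 7, 5, 5]
j=3: 7>5, skip
j=4: 7>5, skip
j=5: 7>5, skip
j=6: 5≤5, i=2, swap(2,6) ⇒ [5, 5, 5, 7, 7, 7, 8, 5]
swap(3,7) ⇒ [5, 5, 5, 5, 7, 7, 8, 7]; return 3
p = 3; k-1 = 2 < 3 ⇒ left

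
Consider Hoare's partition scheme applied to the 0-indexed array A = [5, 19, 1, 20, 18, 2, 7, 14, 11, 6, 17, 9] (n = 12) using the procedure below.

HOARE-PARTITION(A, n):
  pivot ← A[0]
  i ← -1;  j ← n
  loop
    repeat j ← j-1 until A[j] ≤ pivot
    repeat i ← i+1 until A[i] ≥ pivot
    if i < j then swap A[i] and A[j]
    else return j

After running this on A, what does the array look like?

[2, 1, 19, 20, 18, 5, 7, 14, 11, 6, 17, 9]

pivot=5
j stops at 5 (2), i stops at 0 (5); swap ⇒ [2, 19, 1, 20, 18, 5, 7, 14, 11, 6, 17, 9]
j stops at 2 (1), i stops at 1 (19); swap ⇒ [2, 1, 19, 20, 18, 5, 7, 14, 11, 6, 17, 9]
j stops at 1, i stops at 2; i≥j ⇒ return 1. A=[2, 1, 19, 20, 18, 5, 7, 14, 11, 6, 17, 9]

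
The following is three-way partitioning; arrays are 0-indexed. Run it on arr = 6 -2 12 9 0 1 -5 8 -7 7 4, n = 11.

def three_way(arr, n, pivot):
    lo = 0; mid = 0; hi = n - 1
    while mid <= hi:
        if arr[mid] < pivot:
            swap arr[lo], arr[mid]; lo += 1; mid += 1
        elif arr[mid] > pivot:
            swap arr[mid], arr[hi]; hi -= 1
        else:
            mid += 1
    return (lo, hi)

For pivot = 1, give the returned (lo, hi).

pivot = 1; lo=0, mid=0, hi=10
arr[mid]=6>1: swap arr[0],arr[10]; hi=9 → 4 -2 12 9 0 1 -5 8 -7 7 6
arr[mid]=4>1: swap arr[0],arr[9]; hi=8 → 7 -2 12 9 0 1 -5 8 -7 4 6
arr[mid]=7>1: swap arr[0],arr[8]; hi=7 → -7 -2 12 9 0 1 -5 8 7 4 6
arr[mid]=-7<1: swap arr[0],arr[0]; lo=1,mid=1 → -7 -2 12 9 0 1 -5 8 7 4 6
arr[mid]=-2<1: swap arr[1],arr[1]; lo=2,mid=2 → -7 -2 12 9 0 1 -5 8 7 4 6
arr[mid]=12>1: swap arr[2],arr[7]; hi=6 → -7 -2 8 9 0 1 -5 12 7 4 6
arr[mid]=8>1: swap arr[2],arr[6]; hi=5 → -7 -2 -5 9 0 1 8 12 7 4 6
arr[mid]=-5<1: swap arr[2],arr[2]; lo=3,mid=3 → -7 -2 -5 9 0 1 8 12 7 4 6
arr[mid]=9>1: swap arr[3],arr[5]; hi=4 → -7 -2 -5 1 0 9 8 12 7 4 6
arr[mid]=1=1: mid=4
arr[mid]=0<1: swap arr[3],arr[4]; lo=4,mid=5 → -7 -2 -5 0 1 9 8 12 7 4 6
end: lo=4, hi=4; arr = -7 -2 -5 0 1 9 8 12 7 4 6

(4, 4)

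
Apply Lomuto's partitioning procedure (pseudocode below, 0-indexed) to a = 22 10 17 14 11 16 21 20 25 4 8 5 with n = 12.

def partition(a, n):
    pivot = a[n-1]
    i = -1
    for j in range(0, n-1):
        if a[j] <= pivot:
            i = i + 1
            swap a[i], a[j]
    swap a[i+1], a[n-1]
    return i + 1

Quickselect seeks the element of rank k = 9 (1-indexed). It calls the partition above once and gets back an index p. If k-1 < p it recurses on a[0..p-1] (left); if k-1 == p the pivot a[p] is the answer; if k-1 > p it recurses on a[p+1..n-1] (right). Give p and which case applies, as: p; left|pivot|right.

1; right

pivot=5, i=-1
j=0: 22>5, skip
j=1: 10>5, skip
j=2: 17>5, skip
j=3: 14>5, skip
j=4: 11>5, skip
j=5: 16>5, skip
j=6: 21>5, skip
j=7: 20>5, skip
j=8: 25>5, skip
j=9: 4≤5, i=0, swap(0,9) ⇒ 4 10 17 14 11 16 21 20 25 22 8 5
j=10: 8>5, skip
swap(1,11) ⇒ 4 5 17 14 11 16 21 20 25 22 8 10; return 1
p = 1; k-1 = 8 > 1 ⇒ right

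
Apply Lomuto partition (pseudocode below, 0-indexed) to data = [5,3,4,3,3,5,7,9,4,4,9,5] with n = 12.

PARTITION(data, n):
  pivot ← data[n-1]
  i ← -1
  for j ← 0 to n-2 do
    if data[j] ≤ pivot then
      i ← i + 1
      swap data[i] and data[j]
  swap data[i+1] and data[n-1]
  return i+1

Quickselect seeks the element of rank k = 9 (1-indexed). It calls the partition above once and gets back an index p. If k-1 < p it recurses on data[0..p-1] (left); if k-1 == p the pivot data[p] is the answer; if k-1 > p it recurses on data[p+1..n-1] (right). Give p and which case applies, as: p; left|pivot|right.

pivot = data[11] = 5; i = -1
j=0: data[0]=5 ≤ 5 → i=0, swap data[0],data[0] (no change) → [5,3,4,3,3,5,7,9,4,4,9,5]
j=1: data[1]=3 ≤ 5 → i=1, swap data[1],data[1] (no change) → [5,3,4,3,3,5,7,9,4,4,9,5]
j=2: data[2]=4 ≤ 5 → i=2, swap data[2],data[2] (no change) → [5,3,4,3,3,5,7,9,4,4,9,5]
j=3: data[3]=3 ≤ 5 → i=3, swap data[3],data[3] (no change) → [5,3,4,3,3,5,7,9,4,4,9,5]
j=4: data[4]=3 ≤ 5 → i=4, swap data[4],data[4] (no change) → [5,3,4,3,3,5,7,9,4,4,9,5]
j=5: data[5]=5 ≤ 5 → i=5, swap data[5],data[5] (no change) → [5,3,4,3,3,5,7,9,4,4,9,5]
j=6: data[6]=7 > 5 → no swap
j=7: data[7]=9 > 5 → no swap
j=8: data[8]=4 ≤ 5 → i=6, swap data[6],data[8] → [5,3,4,3,3,5,4,9,7,4,9,5]
j=9: data[9]=4 ≤ 5 → i=7, swap data[7],data[9] → [5,3,4,3,3,5,4,4,7,9,9,5]
j=10: data[10]=9 > 5 → no swap
final swap data[8],data[11] → [5,3,4,3,3,5,4,4,5,9,9,7]; return 8
p = 8; k-1 = 8 == 8 ⇒ pivot

8; pivot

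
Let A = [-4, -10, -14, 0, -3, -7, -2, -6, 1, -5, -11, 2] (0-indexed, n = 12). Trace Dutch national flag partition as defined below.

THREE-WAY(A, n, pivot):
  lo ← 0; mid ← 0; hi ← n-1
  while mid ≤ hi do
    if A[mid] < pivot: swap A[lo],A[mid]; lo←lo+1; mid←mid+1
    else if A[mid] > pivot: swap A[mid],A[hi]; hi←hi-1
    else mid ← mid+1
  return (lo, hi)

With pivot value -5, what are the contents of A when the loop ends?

lo=0 mid=0 hi=11
-4>-5: swap(0,11), hi=10 ⇒ [2, -10, -14, 0, -3, -7, -2, -6, 1, -5, -11, -4]
2>-5: swap(0,10), hi=9 ⇒ [-11, -10, -14, 0, -3, -7, -2, -6, 1, -5, 2, -4]
-11<-5: swap(0,0), lo=1 mid=1 ⇒ [-11, -10, -14, 0, -3, -7, -2, -6, 1, -5, 2, -4]
-10<-5: swap(1,1), lo=2 mid=2 ⇒ [-11, -10, -14, 0, -3, -7, -2, -6, 1, -5, 2, -4]
-14<-5: swap(2,2), lo=3 mid=3 ⇒ [-11, -10, -14, 0, -3, -7, -2, -6, 1, -5, 2, -4]
0>-5: swap(3,9), hi=8 ⇒ [-11, -10, -14, -5, -3, -7, -2, -6, 1, 0, 2, -4]
-5=-5: mid=4
-3>-5: swap(4,8), hi=7 ⇒ [-11, -10, -14, -5, 1, -7, -2, -6, -3, 0, 2, -4]
1>-5: swap(4,7), hi=6 ⇒ [-11, -10, -14, -5, -6, -7, -2, 1, -3, 0, 2, -4]
-6<-5: swap(3,4), lo=4 mid=5 ⇒ [-11, -10, -14, -6, -5, -7, -2, 1, -3, 0, 2, -4]
-7<-5: swap(4,5), lo=5 mid=6 ⇒ [-11, -10, -14, -6, -7, -5, -2, 1, -3, 0, 2, -4]
-2>-5: swap(6,6), hi=5 ⇒ [-11, -10, -14, -6, -7, -5, -2, 1, -3, 0, 2, -4]
done. lo=5 hi=5; A=[-11, -10, -14, -6, -7, -5, -2, 1, -3, 0, 2, -4]

[-11, -10, -14, -6, -7, -5, -2, 1, -3, 0, 2, -4]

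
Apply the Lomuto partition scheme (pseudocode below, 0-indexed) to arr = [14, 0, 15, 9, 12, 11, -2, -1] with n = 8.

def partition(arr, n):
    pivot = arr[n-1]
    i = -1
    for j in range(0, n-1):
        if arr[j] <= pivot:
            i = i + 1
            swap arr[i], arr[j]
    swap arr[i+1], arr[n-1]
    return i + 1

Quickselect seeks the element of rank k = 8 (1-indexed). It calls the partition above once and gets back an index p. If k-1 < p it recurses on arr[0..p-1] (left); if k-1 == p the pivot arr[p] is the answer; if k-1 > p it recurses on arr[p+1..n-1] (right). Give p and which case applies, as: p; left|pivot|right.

pivot=-1, i=-1
j=0: 14>-1, skip
j=1: 0>-1, skip
j=2: 15>-1, skip
j=3: 9>-1, skip
j=4: 12>-1, skip
j=5: 11>-1, skip
j=6: -2≤-1, i=0, swap(0,6) ⇒ [-2, 0, 15, 9, 12, 11, 14, -1]
swap(1,7) ⇒ [-2, -1, 15, 9, 12, 11, 14, 0]; return 1
p = 1; k-1 = 7 > 1 ⇒ right

1; right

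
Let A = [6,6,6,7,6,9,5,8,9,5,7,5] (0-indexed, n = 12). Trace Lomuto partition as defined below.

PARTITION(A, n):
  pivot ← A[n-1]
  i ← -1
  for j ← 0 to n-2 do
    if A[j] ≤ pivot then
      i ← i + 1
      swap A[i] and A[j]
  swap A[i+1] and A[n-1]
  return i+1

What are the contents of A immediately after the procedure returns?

[5,5,5,7,6,9,6,8,9,6,7,6]

pivot=5, i=-1
j=0: 6>5, skip
j=1: 6>5, skip
j=2: 6>5, skip
j=3: 7>5, skip
j=4: 6>5, skip
j=5: 9>5, skip
j=6: 5≤5, i=0, swap(0,6) ⇒ [5,6,6,7,6,9,6,8,9,5,7,5]
j=7: 8>5, skip
j=8: 9>5, skip
j=9: 5≤5, i=1, swap(1,9) ⇒ [5,5,6,7,6,9,6,8,9,6,7,5]
j=10: 7>5, skip
swap(2,11) ⇒ [5,5,5,7,6,9,6,8,9,6,7,6]; return 2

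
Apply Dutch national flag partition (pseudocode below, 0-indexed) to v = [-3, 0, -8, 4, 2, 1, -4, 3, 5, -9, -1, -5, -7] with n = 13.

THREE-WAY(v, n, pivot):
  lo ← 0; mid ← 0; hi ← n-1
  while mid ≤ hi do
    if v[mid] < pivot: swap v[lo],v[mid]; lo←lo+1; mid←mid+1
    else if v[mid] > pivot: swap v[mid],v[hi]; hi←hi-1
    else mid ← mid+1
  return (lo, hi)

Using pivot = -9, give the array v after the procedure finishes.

pivot = -9; lo=0, mid=0, hi=12
v[mid]=-3>-9: swap v[0],v[12]; hi=11 → [-7, 0, -8, 4, 2, 1, -4, 3, 5, -9, -1, -5, -3]
v[mid]=-7>-9: swap v[0],v[11]; hi=10 → [-5, 0, -8, 4, 2, 1, -4, 3, 5, -9, -1, -7, -3]
v[mid]=-5>-9: swap v[0],v[10]; hi=9 → [-1, 0, -8, 4, 2, 1, -4, 3, 5, -9, -5, -7, -3]
v[mid]=-1>-9: swap v[0],v[9]; hi=8 → [-9, 0, -8, 4, 2, 1, -4, 3, 5, -1, -5, -7, -3]
v[mid]=-9=-9: mid=1
v[mid]=0>-9: swap v[1],v[8]; hi=7 → [-9, 5, -8, 4, 2, 1, -4, 3, 0, -1, -5, -7, -3]
v[mid]=5>-9: swap v[1],v[7]; hi=6 → [-9, 3, -8, 4, 2, 1, -4, 5, 0, -1, -5, -7, -3]
v[mid]=3>-9: swap v[1],v[6]; hi=5 → [-9, -4, -8, 4, 2, 1, 3, 5, 0, -1, -5, -7, -3]
v[mid]=-4>-9: swap v[1],v[5]; hi=4 → [-9, 1, -8, 4, 2, -4, 3, 5, 0, -1, -5, -7, -3]
v[mid]=1>-9: swap v[1],v[4]; hi=3 → [-9, 2, -8, 4, 1, -4, 3, 5, 0, -1, -5, -7, -3]
v[mid]=2>-9: swap v[1],v[3]; hi=2 → [-9, 4, -8, 2, 1, -4, 3, 5, 0, -1, -5, -7, -3]
v[mid]=4>-9: swap v[1],v[2]; hi=1 → [-9, -8, 4, 2, 1, -4, 3, 5, 0, -1, -5, -7, -3]
v[mid]=-8>-9: swap v[1],v[1]; hi=0 → [-9, -8, 4, 2, 1, -4, 3, 5, 0, -1, -5, -7, -3]
end: lo=0, hi=0; v = [-9, -8, 4, 2, 1, -4, 3, 5, 0, -1, -5, -7, -3]

[-9, -8, 4, 2, 1, -4, 3, 5, 0, -1, -5, -7, -3]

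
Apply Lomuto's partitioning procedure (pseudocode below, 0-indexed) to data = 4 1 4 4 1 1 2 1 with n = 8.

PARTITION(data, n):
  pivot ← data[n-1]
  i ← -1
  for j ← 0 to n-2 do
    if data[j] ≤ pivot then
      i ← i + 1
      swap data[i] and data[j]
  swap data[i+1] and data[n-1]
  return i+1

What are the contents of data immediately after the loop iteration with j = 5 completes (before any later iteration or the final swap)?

pivot = data[7] = 1; i = -1
j=0: data[0]=4 > 1 → no swap
j=1: data[1]=1 ≤ 1 → i=0, swap data[0],data[1] → 1 4 4 4 1 1 2 1
j=2: data[2]=4 > 1 → no swap
j=3: data[3]=4 > 1 → no swap
j=4: data[4]=1 ≤ 1 → i=1, swap data[1],data[4] → 1 1 4 4 4 1 2 1
j=5: data[5]=1 ≤ 1 → i=2, swap data[2],data[5] → 1 1 1 4 4 4 2 1
(after j=5) data = 1 1 1 4 4 4 2 1

1 1 1 4 4 4 2 1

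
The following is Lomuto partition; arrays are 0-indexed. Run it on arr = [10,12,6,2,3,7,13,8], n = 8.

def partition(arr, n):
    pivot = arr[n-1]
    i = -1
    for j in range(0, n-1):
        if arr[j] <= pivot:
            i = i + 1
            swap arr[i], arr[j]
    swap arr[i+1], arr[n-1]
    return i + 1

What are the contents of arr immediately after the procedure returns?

pivot = arr[7] = 8; i = -1
j=0: arr[0]=10 > 8 → no swap
j=1: arr[1]=12 > 8 → no swap
j=2: arr[2]=6 ≤ 8 → i=0, swap arr[0],arr[2] → [6,12,10,2,3,7,13,8]
j=3: arr[3]=2 ≤ 8 → i=1, swap arr[1],arr[3] → [6,2,10,12,3,7,13,8]
j=4: arr[4]=3 ≤ 8 → i=2, swap arr[2],arr[4] → [6,2,3,12,10,7,13,8]
j=5: arr[5]=7 ≤ 8 → i=3, swap arr[3],arr[5] → [6,2,3,7,10,12,13,8]
j=6: arr[6]=13 > 8 → no swap
final swap arr[4],arr[7] → [6,2,3,7,8,12,13,10]; return 4

[6,2,3,7,8,12,13,10]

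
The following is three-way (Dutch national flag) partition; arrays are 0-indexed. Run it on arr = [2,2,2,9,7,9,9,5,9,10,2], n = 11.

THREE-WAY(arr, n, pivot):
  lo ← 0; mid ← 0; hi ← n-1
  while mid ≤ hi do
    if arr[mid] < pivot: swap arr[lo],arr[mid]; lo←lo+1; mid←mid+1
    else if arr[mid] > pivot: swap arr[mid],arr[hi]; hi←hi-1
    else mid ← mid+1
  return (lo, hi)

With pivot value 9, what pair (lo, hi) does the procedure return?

(6, 9)

lo=0 mid=0 hi=10
2<9: swap(0,0), lo=1 mid=1 ⇒ [2,2,2,9,7,9,9,5,9,10,2]
2<9: swap(1,1), lo=2 mid=2 ⇒ [2,2,2,9,7,9,9,5,9,10,2]
2<9: swap(2,2), lo=3 mid=3 ⇒ [2,2,2,9,7,9,9,5,9,10,2]
9=9: mid=4
7<9: swap(3,4), lo=4 mid=5 ⇒ [2,2,2,7,9,9,9,5,9,10,2]
9=9: mid=6
9=9: mid=7
5<9: swap(4,7), lo=5 mid=8 ⇒ [2,2,2,7,5,9,9,9,9,10,2]
9=9: mid=9
10>9: swap(9,10), hi=9 ⇒ [2,2,2,7,5,9,9,9,9,2,10]
2<9: swap(5,9), lo=6 mid=10 ⇒ [2,2,2,7,5,2,9,9,9,9,10]
done. lo=6 hi=9; arr=[2,2,2,7,5,2,9,9,9,9,10]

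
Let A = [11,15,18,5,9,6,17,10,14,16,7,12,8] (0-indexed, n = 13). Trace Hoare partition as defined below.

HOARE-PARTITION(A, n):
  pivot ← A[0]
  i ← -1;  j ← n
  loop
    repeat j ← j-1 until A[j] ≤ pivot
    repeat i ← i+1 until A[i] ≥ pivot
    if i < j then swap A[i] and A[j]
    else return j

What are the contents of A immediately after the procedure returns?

[8,7,10,5,9,6,17,18,14,16,15,12,11]

pivot=11
j stops at 12 (8), i stops at 0 (11); swap ⇒ [8,15,18,5,9,6,17,10,14,16,7,12,11]
j stops at 10 (7), i stops at 1 (15); swap ⇒ [8,7,18,5,9,6,17,10,14,16,15,12,11]
j stops at 7 (10), i stops at 2 (18); swap ⇒ [8,7,10,5,9,6,17,18,14,16,15,12,11]
j stops at 5, i stops at 6; i≥j ⇒ return 5. A=[8,7,10,5,9,6,17,18,14,16,15,12,11]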